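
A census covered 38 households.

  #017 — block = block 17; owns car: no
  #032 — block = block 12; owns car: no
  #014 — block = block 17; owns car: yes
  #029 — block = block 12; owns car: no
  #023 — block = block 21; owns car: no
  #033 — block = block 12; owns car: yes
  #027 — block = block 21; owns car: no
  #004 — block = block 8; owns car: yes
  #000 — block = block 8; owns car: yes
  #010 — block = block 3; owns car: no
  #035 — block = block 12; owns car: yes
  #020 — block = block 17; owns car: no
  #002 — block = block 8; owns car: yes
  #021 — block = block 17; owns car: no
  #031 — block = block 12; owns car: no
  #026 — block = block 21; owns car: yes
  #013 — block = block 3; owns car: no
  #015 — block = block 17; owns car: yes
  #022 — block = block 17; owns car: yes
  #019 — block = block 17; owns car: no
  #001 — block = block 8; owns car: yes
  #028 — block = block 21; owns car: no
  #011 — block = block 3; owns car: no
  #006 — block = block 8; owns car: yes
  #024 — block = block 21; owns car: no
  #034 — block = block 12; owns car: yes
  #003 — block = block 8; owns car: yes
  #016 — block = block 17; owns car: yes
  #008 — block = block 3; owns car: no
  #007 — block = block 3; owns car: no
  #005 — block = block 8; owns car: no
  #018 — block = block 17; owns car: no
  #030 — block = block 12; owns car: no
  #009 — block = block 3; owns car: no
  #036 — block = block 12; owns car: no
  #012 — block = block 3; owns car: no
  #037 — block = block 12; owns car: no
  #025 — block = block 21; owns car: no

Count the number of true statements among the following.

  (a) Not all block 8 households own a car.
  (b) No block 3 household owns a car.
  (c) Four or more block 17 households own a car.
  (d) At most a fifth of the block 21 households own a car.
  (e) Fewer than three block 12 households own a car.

(a) block 8: |A| = 7, |A ∩ B| = 6; needs A ⊄ B (|A ∖ B| ≥ 1) — true.
(b) block 3: |A| = 7, |A ∩ B| = 0; needs A ∩ B = ∅ (|A ∩ B| = 0) — true.
(c) block 17: |A| = 9, |A ∩ B| = 4; needs |A ∩ B| ≥ 4 — true.
(d) block 21: |A| = 6, |A ∩ B| = 1; needs |A ∩ B| / |A| ≤ 1/5 — true.
(e) block 12: |A| = 9, |A ∩ B| = 3; needs |A ∩ B| < 3 — false.

4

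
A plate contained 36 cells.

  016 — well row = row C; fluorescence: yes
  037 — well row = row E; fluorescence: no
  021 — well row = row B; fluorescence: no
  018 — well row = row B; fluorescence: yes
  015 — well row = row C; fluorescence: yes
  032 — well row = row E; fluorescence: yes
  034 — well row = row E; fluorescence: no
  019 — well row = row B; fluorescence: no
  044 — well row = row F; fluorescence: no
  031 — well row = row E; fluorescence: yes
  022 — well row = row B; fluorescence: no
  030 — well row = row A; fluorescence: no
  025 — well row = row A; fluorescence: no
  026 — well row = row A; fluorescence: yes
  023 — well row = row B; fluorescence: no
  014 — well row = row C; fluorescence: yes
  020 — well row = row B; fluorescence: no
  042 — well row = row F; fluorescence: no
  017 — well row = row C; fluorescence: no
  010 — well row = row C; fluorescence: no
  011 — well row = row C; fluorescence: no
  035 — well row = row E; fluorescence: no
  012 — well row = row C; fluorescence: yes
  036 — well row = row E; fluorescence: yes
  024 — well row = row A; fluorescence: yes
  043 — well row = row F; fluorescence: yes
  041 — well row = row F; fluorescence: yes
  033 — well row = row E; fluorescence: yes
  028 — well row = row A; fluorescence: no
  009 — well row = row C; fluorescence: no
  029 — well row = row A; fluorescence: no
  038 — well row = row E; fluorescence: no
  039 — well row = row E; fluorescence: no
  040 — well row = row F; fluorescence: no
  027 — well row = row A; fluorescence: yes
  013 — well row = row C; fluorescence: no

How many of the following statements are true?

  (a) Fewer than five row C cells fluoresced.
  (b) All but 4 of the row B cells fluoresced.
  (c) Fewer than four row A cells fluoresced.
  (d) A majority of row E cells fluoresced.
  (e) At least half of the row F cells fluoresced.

2

(a) row C: |A| = 9, |A ∩ B| = 4; needs |A ∩ B| < 5 — true.
(b) row B: |A| = 6, |A ∩ B| = 1; needs |A ∖ B| = 4 — false.
(c) row A: |A| = 7, |A ∩ B| = 3; needs |A ∩ B| < 4 — true.
(d) row E: |A| = 9, |A ∩ B| = 4; needs |A ∩ B| > |A ∖ B| — false.
(e) row F: |A| = 5, |A ∩ B| = 2; needs |A ∩ B| ≥ |A ∖ B| — false.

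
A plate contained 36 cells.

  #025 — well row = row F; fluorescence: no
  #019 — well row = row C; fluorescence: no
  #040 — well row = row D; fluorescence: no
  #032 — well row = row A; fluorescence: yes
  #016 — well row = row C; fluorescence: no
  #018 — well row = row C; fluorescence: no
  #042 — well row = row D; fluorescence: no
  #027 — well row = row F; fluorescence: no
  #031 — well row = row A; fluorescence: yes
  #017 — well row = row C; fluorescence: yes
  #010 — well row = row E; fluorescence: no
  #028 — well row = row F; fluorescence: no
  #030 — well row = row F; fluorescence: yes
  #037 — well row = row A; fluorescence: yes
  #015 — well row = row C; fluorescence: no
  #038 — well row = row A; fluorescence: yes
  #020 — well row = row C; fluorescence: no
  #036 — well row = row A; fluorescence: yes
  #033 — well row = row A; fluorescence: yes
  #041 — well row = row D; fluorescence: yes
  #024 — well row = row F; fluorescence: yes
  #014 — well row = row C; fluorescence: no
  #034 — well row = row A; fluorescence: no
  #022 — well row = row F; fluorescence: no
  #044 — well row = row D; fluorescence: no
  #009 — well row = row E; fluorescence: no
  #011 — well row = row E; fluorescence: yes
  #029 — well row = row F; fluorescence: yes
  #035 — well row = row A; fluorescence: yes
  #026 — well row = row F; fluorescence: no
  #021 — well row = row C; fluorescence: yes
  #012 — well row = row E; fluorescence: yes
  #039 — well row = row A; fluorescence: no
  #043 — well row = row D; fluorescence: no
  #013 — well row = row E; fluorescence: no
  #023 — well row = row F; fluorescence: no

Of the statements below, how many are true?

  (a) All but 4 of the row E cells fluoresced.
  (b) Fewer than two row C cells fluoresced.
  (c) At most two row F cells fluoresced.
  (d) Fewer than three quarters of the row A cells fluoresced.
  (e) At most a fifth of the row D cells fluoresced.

1

(a) row E: |A| = 5, |A ∩ B| = 2; needs |A ∖ B| = 4 — false.
(b) row C: |A| = 8, |A ∩ B| = 2; needs |A ∩ B| < 2 — false.
(c) row F: |A| = 9, |A ∩ B| = 3; needs |A ∩ B| ≤ 2 — false.
(d) row A: |A| = 9, |A ∩ B| = 7; needs |A ∩ B| / |A| < 3/4 — false.
(e) row D: |A| = 5, |A ∩ B| = 1; needs |A ∩ B| / |A| ≤ 1/5 — true.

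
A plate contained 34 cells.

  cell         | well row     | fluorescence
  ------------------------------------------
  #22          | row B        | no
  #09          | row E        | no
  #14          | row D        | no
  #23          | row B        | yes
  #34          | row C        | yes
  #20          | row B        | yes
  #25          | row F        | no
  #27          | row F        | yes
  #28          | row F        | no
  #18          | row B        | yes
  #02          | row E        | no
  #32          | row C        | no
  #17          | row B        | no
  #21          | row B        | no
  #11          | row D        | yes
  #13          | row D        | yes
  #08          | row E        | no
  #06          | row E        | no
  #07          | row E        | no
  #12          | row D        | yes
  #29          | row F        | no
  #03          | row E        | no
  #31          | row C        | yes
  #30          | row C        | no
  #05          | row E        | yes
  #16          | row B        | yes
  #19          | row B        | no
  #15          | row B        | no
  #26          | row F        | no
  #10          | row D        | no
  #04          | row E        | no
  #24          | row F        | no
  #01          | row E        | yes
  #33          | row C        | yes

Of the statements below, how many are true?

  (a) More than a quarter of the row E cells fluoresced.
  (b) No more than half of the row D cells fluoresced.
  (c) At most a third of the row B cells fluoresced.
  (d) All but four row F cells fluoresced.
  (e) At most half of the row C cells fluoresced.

(a) row E: |A| = 9, |A ∩ B| = 2; needs |A ∩ B| / |A| > 1/4 — false.
(b) row D: |A| = 5, |A ∩ B| = 3; needs |A ∩ B| ≤ |A ∖ B| — false.
(c) row B: |A| = 9, |A ∩ B| = 4; needs |A ∩ B| / |A| ≤ 1/3 — false.
(d) row F: |A| = 6, |A ∩ B| = 1; needs |A ∖ B| = 4 — false.
(e) row C: |A| = 5, |A ∩ B| = 3; needs |A ∩ B| ≤ |A ∖ B| — false.

0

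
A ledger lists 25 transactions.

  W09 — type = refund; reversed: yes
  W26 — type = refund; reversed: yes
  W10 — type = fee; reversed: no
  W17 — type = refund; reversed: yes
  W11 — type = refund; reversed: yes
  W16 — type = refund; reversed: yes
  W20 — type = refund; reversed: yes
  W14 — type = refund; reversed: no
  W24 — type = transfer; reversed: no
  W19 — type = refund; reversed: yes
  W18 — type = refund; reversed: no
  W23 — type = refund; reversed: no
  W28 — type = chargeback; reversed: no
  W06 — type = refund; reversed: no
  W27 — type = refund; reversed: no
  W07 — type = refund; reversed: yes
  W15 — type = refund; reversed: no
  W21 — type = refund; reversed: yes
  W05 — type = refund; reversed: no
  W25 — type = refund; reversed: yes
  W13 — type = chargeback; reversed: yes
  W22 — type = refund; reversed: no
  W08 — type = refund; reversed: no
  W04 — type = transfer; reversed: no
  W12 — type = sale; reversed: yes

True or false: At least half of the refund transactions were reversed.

True

The determiner here denotes the relation: |A ∩ B| ≥ |A ∖ B|.
|A| = 19, |A ∩ B| = 10, |A ∖ B| = 9.
10 > 9, so the statement is true.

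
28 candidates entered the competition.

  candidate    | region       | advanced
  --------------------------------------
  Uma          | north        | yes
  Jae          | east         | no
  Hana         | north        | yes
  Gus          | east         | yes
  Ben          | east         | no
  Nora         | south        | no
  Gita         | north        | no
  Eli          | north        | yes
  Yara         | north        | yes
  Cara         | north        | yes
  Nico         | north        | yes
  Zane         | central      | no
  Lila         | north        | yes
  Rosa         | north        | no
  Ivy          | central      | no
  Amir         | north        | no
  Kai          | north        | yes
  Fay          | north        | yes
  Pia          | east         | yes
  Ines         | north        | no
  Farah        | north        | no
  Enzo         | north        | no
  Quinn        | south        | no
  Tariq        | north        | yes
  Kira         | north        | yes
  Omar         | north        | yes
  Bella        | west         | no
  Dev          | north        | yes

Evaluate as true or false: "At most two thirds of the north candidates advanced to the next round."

'At most two thirds of the north candidates advanced to the next round' holds iff |A ∩ B| / |A| ≤ 2/3.
|A| = 19, |A ∩ B| = 13, |A ∖ B| = 6.
|A ∩ B|/|A| = 13/19, so the statement is false.

False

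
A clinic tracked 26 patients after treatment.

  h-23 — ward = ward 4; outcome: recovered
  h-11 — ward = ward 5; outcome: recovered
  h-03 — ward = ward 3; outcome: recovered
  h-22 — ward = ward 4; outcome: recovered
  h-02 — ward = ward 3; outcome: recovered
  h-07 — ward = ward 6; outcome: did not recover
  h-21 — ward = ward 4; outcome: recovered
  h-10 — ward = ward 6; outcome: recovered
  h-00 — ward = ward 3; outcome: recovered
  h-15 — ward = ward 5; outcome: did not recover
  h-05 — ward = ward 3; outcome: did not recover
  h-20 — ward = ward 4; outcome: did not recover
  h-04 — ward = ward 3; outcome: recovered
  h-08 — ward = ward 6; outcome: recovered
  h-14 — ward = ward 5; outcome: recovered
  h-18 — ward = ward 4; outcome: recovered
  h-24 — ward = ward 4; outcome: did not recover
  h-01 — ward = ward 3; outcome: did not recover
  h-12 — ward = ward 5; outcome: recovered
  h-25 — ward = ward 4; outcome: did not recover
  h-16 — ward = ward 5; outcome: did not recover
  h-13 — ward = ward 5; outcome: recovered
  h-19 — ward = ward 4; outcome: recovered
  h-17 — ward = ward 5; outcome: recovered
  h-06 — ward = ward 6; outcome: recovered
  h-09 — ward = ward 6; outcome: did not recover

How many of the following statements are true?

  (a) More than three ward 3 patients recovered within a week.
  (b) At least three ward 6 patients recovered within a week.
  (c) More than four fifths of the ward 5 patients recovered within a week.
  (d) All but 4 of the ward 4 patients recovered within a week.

(a) ward 3: |A| = 6, |A ∩ B| = 4; needs |A ∩ B| > 3 — true.
(b) ward 6: |A| = 5, |A ∩ B| = 3; needs |A ∩ B| ≥ 3 — true.
(c) ward 5: |A| = 7, |A ∩ B| = 5; needs |A ∩ B| / |A| > 4/5 — false.
(d) ward 4: |A| = 8, |A ∩ B| = 5; needs |A ∖ B| = 4 — false.

2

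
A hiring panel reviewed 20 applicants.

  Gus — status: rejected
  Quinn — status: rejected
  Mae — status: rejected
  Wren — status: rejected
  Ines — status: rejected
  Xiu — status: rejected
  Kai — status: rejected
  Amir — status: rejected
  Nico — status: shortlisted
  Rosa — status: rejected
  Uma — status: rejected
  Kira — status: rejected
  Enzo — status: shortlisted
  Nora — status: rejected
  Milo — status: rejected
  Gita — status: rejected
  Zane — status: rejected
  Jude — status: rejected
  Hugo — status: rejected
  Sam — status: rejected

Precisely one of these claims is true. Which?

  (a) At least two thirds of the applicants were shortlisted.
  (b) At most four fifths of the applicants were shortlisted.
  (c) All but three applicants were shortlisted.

(b)

|A| = 20, |A ∩ B| = 2, |A ∖ B| = 18.
(a) requires |A ∩ B| / |A| ≥ 2/3: false.
(b) requires |A ∩ B| / |A| ≤ 4/5: true.
(c) requires |A ∖ B| = 3: false.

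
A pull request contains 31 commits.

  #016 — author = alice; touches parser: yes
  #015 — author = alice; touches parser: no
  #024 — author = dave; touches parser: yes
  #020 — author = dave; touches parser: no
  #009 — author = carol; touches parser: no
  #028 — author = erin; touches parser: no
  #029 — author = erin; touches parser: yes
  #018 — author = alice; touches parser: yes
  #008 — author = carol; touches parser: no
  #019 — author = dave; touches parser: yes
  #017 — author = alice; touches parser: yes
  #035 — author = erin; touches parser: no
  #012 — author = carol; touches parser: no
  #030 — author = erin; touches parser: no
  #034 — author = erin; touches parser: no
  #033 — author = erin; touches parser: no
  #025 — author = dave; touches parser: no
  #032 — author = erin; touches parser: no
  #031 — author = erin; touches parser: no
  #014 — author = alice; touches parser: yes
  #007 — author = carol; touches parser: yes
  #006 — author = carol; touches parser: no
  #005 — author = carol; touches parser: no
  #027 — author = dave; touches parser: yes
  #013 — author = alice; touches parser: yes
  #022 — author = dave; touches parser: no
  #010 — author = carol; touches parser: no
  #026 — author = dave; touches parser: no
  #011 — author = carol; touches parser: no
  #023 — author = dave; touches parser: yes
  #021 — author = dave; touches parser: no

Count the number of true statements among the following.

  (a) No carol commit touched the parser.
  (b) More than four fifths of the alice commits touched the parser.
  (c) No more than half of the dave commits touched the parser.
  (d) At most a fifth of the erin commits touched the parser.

(a) carol: |A| = 8, |A ∩ B| = 1; needs A ∩ B = ∅ (|A ∩ B| = 0) — false.
(b) alice: |A| = 6, |A ∩ B| = 5; needs |A ∩ B| / |A| > 4/5 — true.
(c) dave: |A| = 9, |A ∩ B| = 4; needs |A ∩ B| ≤ |A ∖ B| — true.
(d) erin: |A| = 8, |A ∩ B| = 1; needs |A ∩ B| / |A| ≤ 1/5 — true.

3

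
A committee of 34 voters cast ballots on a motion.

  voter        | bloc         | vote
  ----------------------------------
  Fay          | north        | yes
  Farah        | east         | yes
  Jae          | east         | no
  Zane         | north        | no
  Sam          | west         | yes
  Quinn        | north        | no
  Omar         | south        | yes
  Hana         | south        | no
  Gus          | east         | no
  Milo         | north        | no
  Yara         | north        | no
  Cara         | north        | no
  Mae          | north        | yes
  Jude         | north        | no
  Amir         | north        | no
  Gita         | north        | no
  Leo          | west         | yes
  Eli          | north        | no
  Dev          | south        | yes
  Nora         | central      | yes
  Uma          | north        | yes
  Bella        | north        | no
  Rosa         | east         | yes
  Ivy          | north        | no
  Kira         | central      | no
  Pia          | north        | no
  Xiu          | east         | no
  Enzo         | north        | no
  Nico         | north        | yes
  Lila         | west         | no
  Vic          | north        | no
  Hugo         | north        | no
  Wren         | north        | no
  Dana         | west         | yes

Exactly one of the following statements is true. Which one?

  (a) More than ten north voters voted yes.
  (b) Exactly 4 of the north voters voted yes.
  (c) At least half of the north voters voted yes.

(b)

|A| = 20, |A ∩ B| = 4, |A ∖ B| = 16.
(a) requires |A ∩ B| > 10: false.
(b) requires |A ∩ B| = 4: true.
(c) requires |A ∩ B| ≥ |A ∖ B|: false.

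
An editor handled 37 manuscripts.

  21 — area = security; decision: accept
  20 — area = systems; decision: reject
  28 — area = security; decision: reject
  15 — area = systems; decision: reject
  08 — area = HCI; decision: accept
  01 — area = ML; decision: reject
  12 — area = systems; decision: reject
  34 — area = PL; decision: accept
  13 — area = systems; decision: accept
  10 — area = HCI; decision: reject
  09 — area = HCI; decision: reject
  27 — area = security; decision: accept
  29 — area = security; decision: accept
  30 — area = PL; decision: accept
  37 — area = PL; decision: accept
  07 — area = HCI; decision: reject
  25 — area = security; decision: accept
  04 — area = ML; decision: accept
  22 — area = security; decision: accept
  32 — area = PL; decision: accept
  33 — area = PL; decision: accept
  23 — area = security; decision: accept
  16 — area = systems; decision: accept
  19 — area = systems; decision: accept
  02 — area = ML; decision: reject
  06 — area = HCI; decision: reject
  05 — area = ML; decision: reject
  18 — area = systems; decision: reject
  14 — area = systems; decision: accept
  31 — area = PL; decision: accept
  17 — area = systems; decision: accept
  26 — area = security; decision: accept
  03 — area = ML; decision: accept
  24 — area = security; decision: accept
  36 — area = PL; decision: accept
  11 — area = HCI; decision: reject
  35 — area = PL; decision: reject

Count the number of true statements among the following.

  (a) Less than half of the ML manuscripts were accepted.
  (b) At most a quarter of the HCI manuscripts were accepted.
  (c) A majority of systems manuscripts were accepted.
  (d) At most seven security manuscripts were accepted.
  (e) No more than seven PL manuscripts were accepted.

(a) ML: |A| = 5, |A ∩ B| = 2; needs |A ∩ B| < |A ∖ B| — true.
(b) HCI: |A| = 6, |A ∩ B| = 1; needs |A ∩ B| / |A| ≤ 1/4 — true.
(c) systems: |A| = 9, |A ∩ B| = 5; needs |A ∩ B| > |A ∖ B| — true.
(d) security: |A| = 9, |A ∩ B| = 8; needs |A ∩ B| ≤ 7 — false.
(e) PL: |A| = 8, |A ∩ B| = 7; needs |A ∩ B| ≤ 7 — true.

4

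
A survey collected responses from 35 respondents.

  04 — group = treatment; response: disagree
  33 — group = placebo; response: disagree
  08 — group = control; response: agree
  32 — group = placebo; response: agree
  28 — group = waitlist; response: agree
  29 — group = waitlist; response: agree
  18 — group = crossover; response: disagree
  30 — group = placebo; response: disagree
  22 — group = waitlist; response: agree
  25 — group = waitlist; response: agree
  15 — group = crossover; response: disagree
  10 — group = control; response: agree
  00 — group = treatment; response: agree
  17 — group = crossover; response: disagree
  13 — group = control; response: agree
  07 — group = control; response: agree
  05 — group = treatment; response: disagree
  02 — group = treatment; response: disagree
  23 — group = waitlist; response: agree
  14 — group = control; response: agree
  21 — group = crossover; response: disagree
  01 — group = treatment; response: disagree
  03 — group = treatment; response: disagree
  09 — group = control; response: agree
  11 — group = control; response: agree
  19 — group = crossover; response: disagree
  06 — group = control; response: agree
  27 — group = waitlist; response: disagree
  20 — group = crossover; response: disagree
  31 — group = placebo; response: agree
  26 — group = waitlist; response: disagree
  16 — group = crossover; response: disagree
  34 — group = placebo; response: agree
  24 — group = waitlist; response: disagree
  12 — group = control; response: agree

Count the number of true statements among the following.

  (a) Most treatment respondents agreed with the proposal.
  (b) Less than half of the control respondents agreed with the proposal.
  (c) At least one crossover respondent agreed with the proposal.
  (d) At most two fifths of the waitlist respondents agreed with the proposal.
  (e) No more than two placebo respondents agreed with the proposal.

(a) treatment: |A| = 6, |A ∩ B| = 1; needs |A ∩ B| > |A ∖ B| — false.
(b) control: |A| = 9, |A ∩ B| = 9; needs |A ∩ B| < |A ∖ B| — false.
(c) crossover: |A| = 7, |A ∩ B| = 0; needs A ∩ B ≠ ∅ (|A ∩ B| ≥ 1) — false.
(d) waitlist: |A| = 8, |A ∩ B| = 5; needs |A ∩ B| / |A| ≤ 2/5 — false.
(e) placebo: |A| = 5, |A ∩ B| = 3; needs |A ∩ B| ≤ 2 — false.

0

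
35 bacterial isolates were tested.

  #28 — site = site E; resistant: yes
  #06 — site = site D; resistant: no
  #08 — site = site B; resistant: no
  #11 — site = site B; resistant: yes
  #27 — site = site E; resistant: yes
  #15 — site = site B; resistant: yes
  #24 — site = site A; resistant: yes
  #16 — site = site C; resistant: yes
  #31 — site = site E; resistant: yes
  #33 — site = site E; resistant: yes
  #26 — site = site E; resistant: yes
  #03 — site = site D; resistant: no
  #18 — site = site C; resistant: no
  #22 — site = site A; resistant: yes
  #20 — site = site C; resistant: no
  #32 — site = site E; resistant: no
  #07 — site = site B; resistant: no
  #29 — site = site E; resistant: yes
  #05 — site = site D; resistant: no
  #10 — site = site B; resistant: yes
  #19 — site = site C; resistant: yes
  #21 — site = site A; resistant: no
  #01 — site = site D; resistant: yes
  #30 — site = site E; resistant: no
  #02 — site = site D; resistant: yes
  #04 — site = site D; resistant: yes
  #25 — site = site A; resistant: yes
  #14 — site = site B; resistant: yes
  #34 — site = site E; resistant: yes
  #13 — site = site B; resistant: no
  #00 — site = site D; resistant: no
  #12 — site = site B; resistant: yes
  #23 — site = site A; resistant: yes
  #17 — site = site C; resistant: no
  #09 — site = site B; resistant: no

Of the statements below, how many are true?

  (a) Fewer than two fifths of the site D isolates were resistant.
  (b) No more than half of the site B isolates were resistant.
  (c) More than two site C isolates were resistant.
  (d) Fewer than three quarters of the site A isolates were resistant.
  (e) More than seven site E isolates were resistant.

(a) site D: |A| = 7, |A ∩ B| = 3; needs |A ∩ B| / |A| < 2/5 — false.
(b) site B: |A| = 9, |A ∩ B| = 5; needs |A ∩ B| ≤ |A ∖ B| — false.
(c) site C: |A| = 5, |A ∩ B| = 2; needs |A ∩ B| > 2 — false.
(d) site A: |A| = 5, |A ∩ B| = 4; needs |A ∩ B| / |A| < 3/4 — false.
(e) site E: |A| = 9, |A ∩ B| = 7; needs |A ∩ B| > 7 — false.

0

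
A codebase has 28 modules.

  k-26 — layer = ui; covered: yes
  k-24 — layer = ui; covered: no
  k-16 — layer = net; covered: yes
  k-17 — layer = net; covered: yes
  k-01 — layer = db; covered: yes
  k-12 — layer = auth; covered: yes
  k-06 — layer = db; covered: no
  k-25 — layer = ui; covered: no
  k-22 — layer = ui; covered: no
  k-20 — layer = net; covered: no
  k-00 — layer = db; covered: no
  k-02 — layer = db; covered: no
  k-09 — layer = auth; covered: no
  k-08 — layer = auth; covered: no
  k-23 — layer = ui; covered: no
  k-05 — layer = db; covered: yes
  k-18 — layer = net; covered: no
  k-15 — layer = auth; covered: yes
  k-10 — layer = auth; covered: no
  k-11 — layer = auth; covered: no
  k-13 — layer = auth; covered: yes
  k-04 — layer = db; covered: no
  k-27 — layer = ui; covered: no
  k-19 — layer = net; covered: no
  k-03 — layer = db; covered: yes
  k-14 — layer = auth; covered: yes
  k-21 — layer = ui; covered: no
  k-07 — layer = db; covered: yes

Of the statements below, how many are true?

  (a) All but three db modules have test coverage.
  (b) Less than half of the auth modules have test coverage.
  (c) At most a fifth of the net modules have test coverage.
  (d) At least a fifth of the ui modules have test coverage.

0

(a) db: |A| = 8, |A ∩ B| = 4; needs |A ∖ B| = 3 — false.
(b) auth: |A| = 8, |A ∩ B| = 4; needs |A ∩ B| < |A ∖ B| — false.
(c) net: |A| = 5, |A ∩ B| = 2; needs |A ∩ B| / |A| ≤ 1/5 — false.
(d) ui: |A| = 7, |A ∩ B| = 1; needs |A ∩ B| / |A| ≥ 1/5 — false.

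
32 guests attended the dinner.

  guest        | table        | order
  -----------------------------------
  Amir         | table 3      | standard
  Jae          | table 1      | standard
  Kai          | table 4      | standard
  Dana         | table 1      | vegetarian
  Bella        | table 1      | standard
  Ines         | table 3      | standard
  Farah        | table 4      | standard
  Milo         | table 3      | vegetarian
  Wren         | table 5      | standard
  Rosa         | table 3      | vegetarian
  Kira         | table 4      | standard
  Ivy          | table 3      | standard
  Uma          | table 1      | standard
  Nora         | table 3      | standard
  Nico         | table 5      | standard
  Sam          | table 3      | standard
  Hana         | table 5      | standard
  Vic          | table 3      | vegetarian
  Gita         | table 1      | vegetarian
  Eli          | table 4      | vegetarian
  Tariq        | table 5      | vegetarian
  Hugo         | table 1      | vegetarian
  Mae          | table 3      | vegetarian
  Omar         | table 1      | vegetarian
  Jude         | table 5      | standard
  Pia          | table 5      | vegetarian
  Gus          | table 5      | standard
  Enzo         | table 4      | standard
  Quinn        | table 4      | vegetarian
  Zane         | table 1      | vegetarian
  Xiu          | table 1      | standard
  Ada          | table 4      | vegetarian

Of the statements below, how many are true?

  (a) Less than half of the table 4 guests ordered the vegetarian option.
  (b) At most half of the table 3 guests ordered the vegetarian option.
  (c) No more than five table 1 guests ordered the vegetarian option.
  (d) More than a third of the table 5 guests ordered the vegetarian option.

(a) table 4: |A| = 7, |A ∩ B| = 3; needs |A ∩ B| < |A ∖ B| — true.
(b) table 3: |A| = 9, |A ∩ B| = 4; needs |A ∩ B| ≤ |A ∖ B| — true.
(c) table 1: |A| = 9, |A ∩ B| = 5; needs |A ∩ B| ≤ 5 — true.
(d) table 5: |A| = 7, |A ∩ B| = 2; needs |A ∩ B| / |A| > 1/3 — false.

3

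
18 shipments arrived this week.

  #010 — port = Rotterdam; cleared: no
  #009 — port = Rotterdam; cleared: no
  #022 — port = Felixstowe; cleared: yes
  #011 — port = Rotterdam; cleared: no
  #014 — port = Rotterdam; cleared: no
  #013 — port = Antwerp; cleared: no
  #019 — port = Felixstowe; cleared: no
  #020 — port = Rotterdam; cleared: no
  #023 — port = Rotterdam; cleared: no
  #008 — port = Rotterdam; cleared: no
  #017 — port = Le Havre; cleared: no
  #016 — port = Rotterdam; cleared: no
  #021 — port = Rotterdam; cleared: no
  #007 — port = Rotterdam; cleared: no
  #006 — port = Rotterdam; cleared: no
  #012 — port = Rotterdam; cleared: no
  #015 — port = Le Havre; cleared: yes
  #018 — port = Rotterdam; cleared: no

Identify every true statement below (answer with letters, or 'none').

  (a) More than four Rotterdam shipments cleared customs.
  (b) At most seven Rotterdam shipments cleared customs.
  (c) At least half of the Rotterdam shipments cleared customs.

|A| = 13, |A ∩ B| = 0, |A ∖ B| = 13.
(a) |A ∩ B| > 4: fails.
(b) |A ∩ B| ≤ 7: holds.
(c) |A ∩ B| ≥ |A ∖ B|: fails.

(b)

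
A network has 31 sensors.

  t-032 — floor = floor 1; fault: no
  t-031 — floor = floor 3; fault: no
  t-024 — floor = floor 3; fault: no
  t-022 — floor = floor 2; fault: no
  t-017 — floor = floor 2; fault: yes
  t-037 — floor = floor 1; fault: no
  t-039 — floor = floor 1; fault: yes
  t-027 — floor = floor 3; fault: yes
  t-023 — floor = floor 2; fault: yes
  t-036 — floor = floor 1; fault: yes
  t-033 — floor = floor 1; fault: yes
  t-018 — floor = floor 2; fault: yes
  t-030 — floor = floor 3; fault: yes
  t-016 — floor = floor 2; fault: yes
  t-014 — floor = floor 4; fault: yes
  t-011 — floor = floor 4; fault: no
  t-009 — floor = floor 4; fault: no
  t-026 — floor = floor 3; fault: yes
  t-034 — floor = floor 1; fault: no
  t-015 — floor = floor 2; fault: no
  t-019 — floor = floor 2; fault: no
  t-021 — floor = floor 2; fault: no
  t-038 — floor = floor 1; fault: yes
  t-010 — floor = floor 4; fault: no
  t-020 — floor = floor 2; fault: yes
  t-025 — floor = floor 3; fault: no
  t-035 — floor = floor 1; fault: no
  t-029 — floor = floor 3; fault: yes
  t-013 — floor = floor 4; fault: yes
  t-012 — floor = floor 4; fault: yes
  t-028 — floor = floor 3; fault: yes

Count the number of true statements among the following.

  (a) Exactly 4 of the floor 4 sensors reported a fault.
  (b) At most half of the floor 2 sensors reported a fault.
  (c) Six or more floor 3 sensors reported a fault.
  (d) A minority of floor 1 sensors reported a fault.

(a) floor 4: |A| = 6, |A ∩ B| = 3; needs |A ∩ B| = 4 — false.
(b) floor 2: |A| = 9, |A ∩ B| = 5; needs |A ∩ B| ≤ |A ∖ B| — false.
(c) floor 3: |A| = 8, |A ∩ B| = 5; needs |A ∩ B| ≥ 6 — false.
(d) floor 1: |A| = 8, |A ∩ B| = 4; needs |A ∩ B| < |A ∖ B| — false.

0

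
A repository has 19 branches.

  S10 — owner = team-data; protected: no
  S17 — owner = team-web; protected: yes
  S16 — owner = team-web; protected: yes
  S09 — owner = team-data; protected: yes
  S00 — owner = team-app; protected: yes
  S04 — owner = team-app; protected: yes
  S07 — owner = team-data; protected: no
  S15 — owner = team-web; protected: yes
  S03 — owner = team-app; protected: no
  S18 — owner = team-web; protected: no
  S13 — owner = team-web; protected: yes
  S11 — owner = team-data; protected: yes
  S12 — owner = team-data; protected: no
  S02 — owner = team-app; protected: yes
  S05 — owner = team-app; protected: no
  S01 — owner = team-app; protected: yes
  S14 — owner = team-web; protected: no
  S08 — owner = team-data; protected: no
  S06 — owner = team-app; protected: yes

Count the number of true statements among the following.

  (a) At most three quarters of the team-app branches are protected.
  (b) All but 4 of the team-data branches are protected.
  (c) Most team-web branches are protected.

(a) team-app: |A| = 7, |A ∩ B| = 5; needs |A ∩ B| / |A| ≤ 3/4 — true.
(b) team-data: |A| = 6, |A ∩ B| = 2; needs |A ∖ B| = 4 — true.
(c) team-web: |A| = 6, |A ∩ B| = 4; needs |A ∩ B| > |A ∖ B| — true.

3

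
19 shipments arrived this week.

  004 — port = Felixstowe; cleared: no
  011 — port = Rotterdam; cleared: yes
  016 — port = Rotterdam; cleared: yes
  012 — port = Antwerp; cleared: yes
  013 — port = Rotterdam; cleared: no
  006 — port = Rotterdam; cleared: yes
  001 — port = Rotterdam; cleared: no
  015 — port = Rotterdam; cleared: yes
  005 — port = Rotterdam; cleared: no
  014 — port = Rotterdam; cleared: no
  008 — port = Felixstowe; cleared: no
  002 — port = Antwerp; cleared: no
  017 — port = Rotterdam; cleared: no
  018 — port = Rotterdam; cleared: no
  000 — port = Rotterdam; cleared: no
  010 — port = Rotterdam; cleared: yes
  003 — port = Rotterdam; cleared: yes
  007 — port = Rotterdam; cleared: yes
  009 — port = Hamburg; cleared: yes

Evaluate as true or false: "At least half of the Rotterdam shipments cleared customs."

The determiner here denotes the relation: |A ∩ B| ≥ |A ∖ B|.
A (the restrictor) = {011, 016, 013, 006, 001, 015, 005, 014, 017, 018, 000, 010, 003, 007}, |A| = 14.
A ∩ B = {011, 016, 006, 015, 010, 003, 007}, so |A ∩ B| = 7.
A ∖ B = {013, 001, 005, 014, 017, 018, 000}, so |A ∖ B| = 7.
7 = 7, so the statement is true.

True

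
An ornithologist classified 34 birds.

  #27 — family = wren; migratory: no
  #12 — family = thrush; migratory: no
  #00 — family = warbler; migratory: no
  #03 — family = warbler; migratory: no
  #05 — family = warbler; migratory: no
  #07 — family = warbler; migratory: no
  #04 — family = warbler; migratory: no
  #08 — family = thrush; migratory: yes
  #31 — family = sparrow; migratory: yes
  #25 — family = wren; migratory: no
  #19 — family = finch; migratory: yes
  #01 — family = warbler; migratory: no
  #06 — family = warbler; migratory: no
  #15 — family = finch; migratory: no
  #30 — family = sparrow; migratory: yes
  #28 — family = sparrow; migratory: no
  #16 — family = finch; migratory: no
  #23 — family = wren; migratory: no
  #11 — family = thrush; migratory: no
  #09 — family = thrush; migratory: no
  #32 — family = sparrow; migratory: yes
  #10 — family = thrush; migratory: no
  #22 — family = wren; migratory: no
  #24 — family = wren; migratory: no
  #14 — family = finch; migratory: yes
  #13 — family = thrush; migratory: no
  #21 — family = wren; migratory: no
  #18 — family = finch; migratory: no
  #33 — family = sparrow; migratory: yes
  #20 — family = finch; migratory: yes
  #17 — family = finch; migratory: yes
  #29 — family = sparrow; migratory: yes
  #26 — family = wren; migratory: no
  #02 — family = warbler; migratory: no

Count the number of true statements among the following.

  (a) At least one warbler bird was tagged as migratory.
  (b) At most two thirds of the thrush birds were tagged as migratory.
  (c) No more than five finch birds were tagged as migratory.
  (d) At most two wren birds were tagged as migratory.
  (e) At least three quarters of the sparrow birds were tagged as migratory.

4

(a) warbler: |A| = 8, |A ∩ B| = 0; needs A ∩ B ≠ ∅ (|A ∩ B| ≥ 1) — false.
(b) thrush: |A| = 6, |A ∩ B| = 1; needs |A ∩ B| / |A| ≤ 2/3 — true.
(c) finch: |A| = 7, |A ∩ B| = 4; needs |A ∩ B| ≤ 5 — true.
(d) wren: |A| = 7, |A ∩ B| = 0; needs |A ∩ B| ≤ 2 — true.
(e) sparrow: |A| = 6, |A ∩ B| = 5; needs |A ∩ B| / |A| ≥ 3/4 — true.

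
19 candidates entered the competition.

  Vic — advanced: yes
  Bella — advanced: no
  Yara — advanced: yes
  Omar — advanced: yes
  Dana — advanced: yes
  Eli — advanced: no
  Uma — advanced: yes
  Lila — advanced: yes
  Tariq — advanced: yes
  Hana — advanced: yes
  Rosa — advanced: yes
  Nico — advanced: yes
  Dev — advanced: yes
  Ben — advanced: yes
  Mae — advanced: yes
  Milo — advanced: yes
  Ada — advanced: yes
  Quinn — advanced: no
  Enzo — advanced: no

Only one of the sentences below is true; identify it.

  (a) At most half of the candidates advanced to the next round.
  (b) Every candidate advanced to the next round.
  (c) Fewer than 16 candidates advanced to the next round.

|A| = 19, |A ∩ B| = 15, |A ∖ B| = 4.
(a) requires |A ∩ B| ≤ |A ∖ B|: false.
(b) requires A ⊆ B, i.e. every element of A is in B (|A ∖ B| = 0): false.
(c) requires |A ∩ B| < 16: true.

(c)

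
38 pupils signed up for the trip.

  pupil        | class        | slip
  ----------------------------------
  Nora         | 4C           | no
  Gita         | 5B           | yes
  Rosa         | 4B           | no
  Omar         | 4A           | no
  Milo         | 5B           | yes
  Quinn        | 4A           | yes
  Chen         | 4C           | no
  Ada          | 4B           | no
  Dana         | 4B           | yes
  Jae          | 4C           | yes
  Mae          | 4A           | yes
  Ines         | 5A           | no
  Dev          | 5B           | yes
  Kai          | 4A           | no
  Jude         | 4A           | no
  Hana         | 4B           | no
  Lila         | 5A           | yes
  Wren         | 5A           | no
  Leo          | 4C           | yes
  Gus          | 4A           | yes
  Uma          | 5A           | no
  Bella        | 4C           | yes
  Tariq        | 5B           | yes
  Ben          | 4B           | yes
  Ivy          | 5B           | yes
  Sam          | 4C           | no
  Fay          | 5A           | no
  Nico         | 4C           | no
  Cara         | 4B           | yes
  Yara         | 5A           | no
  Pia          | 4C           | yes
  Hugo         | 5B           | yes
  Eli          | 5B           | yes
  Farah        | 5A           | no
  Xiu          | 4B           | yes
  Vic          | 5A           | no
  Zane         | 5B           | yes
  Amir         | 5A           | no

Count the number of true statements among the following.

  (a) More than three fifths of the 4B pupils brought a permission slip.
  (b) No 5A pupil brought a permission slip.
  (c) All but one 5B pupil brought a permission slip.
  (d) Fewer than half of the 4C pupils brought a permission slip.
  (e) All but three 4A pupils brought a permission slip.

1

(a) 4B: |A| = 7, |A ∩ B| = 4; needs |A ∩ B| / |A| > 3/5 — false.
(b) 5A: |A| = 9, |A ∩ B| = 1; needs A ∩ B = ∅ (|A ∩ B| = 0) — false.
(c) 5B: |A| = 8, |A ∩ B| = 8; needs |A ∖ B| = 1 — false.
(d) 4C: |A| = 8, |A ∩ B| = 4; needs |A ∩ B| < |A ∖ B| — false.
(e) 4A: |A| = 6, |A ∩ B| = 3; needs |A ∖ B| = 3 — true.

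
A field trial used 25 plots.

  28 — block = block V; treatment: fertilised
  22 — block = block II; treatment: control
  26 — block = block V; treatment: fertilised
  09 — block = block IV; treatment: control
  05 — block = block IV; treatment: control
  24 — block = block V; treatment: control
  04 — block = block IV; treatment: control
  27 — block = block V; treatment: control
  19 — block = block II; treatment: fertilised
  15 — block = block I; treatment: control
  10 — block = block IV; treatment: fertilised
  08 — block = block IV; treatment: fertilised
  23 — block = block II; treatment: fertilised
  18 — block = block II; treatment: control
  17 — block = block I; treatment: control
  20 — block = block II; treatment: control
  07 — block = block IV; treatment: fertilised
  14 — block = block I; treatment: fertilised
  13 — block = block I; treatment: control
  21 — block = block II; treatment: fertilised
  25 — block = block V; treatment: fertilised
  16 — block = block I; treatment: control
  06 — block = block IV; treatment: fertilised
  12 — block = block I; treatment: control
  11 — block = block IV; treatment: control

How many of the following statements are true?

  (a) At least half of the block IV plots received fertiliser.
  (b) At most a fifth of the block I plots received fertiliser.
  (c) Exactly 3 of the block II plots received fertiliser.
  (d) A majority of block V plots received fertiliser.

(a) block IV: |A| = 8, |A ∩ B| = 4; needs |A ∩ B| ≥ |A ∖ B| — true.
(b) block I: |A| = 6, |A ∩ B| = 1; needs |A ∩ B| / |A| ≤ 1/5 — true.
(c) block II: |A| = 6, |A ∩ B| = 3; needs |A ∩ B| = 3 — true.
(d) block V: |A| = 5, |A ∩ B| = 3; needs |A ∩ B| > |A ∖ B| — true.

4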